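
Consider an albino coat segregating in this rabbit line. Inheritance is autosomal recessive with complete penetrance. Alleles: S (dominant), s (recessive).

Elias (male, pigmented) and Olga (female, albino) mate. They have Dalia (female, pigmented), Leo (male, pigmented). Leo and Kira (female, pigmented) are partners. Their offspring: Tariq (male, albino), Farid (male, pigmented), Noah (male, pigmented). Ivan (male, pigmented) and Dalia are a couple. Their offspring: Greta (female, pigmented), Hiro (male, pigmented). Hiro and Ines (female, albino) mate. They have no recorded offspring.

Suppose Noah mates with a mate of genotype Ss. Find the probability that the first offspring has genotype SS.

1/3

Leo is pigmented so carries S and received s from Olga (ss), so Leo is Ss.
Kira is pigmented so carries S and passed s to Tariq (ss), so Kira is Ss.
Noah is a pigmented offspring of Leo (Ss) × Kira (Ss), whose cross gives 1/4 SS : 1/2 Ss : 1/4 ss; conditioning on being pigmented, Noah is SS with probability 1/3, Ss with probability 2/3.
Summing over parental genotype combinations, P(offspring has genotype SS) = 1/3·1/2 + 2/3·1/4 = 1/3.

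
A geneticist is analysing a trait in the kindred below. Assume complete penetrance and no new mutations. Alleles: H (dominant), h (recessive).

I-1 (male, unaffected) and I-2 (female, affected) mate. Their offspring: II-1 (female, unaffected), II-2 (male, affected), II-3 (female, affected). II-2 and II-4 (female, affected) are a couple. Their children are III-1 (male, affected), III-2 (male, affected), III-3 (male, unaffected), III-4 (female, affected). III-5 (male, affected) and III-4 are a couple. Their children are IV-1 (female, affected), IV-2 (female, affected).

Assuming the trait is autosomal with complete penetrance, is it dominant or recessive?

II-2 and II-4 are both affected yet have an unaffected child III-3. Under a recessive model two affected parents are homozygous and every child would be affected, so the trait cannot be recessive.

dominant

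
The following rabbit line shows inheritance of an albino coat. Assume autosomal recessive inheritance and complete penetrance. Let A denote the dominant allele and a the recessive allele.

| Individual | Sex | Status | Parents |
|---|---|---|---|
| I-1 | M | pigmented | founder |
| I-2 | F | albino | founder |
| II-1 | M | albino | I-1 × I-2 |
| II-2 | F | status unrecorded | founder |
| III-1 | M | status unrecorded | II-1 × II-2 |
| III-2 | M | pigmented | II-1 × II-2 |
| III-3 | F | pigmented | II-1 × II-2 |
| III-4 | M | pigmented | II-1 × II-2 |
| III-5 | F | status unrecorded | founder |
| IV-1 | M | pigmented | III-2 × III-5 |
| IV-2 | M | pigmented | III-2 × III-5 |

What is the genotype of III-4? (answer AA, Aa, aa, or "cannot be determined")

From phenotype alone, III-4 is AA or Aa.
III-4 is pigmented so carries A and received a from II-1 (aa), so III-4 is Aa.

Aa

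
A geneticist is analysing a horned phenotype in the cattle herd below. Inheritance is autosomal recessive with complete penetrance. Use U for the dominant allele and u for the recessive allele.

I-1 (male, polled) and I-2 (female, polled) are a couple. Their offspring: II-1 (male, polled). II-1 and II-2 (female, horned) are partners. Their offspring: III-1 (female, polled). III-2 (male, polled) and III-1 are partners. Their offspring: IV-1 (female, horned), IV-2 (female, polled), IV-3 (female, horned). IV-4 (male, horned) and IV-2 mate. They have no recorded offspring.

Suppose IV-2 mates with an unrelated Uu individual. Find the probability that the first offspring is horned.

III-2 is polled so carries U and passed u to IV-1 (uu), so III-2 is Uu.
III-1 is polled so carries U and received u from II-2 (uu), so III-1 is Uu.
IV-2 is a polled offspring of III-2 (Uu) × III-1 (Uu), whose cross gives 1/4 UU : 1/2 Uu : 1/4 uu; conditioning on being polled, IV-2 is UU with probability 1/3, Uu with probability 2/3.
Summing over parental genotype combinations, P(offspring is horned) = 2/3·1/4 = 1/6.

1/6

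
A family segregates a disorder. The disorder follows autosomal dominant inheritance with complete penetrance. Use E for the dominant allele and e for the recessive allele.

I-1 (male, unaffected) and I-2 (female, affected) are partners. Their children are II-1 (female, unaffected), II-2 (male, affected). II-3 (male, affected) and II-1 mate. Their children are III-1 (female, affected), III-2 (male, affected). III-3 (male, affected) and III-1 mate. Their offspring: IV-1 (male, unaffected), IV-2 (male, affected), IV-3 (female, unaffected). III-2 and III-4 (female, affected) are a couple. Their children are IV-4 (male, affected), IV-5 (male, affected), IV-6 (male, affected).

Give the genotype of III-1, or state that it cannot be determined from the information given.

From phenotype alone, III-1 is EE or Ee.
III-1 is affected so carries E and received e from II-1 (ee), so III-1 is Ee.

Ee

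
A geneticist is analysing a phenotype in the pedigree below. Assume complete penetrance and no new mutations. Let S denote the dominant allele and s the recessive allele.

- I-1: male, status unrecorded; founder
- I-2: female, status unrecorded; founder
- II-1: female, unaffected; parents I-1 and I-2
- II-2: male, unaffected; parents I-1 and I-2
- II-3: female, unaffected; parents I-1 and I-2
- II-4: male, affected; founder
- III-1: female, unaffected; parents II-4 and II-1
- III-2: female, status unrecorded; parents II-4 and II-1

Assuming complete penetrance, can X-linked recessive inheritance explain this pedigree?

Yes

A consistent assignment under X-linked recessive exists: I-1 X^S Y, I-2 X^S X^S, II-1 X^S X^S, II-2 X^S Y, II-3 X^S X^S, II-4 X^s Y, III-1 X^S X^s, III-2 X^S X^s.
In this assignment every recorded phenotype matches its genotype and every non-founder's genotype is obtainable from its parents' genotypes, so the pedigree is consistent.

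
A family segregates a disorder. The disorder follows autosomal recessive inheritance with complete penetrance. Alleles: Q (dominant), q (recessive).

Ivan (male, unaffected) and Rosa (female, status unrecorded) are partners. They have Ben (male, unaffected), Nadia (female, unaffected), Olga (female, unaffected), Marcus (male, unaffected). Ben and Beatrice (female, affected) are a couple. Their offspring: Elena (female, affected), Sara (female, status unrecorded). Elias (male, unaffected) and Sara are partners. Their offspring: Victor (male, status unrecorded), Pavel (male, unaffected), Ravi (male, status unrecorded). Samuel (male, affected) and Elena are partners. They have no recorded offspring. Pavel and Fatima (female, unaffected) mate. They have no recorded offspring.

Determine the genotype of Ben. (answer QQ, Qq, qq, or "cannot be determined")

Qq

From phenotype alone, Ben is QQ or Qq.
Ben is unaffected so carries Q and passed q to Elena (qq), so Ben is Qq.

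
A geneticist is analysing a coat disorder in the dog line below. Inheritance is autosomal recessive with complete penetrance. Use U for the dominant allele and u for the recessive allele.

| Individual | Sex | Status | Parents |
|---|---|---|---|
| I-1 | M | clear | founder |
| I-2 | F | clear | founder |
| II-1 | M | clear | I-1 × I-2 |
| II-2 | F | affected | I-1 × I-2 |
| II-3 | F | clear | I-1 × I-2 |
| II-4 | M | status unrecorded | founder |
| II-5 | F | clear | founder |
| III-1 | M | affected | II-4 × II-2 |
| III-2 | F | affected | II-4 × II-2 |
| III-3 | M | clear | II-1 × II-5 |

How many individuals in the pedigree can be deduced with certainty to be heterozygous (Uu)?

2

Obligate heterozygotes: I-1 is clear so carries U and passed u to II-2 (uu), so I-1 is Uu; I-2 is clear so carries U and passed u to II-2 (uu), so I-2 is Uu.
Every other individual is either homozygous by phenotype or has at least one consistent homozygous assignment, so the count is 2.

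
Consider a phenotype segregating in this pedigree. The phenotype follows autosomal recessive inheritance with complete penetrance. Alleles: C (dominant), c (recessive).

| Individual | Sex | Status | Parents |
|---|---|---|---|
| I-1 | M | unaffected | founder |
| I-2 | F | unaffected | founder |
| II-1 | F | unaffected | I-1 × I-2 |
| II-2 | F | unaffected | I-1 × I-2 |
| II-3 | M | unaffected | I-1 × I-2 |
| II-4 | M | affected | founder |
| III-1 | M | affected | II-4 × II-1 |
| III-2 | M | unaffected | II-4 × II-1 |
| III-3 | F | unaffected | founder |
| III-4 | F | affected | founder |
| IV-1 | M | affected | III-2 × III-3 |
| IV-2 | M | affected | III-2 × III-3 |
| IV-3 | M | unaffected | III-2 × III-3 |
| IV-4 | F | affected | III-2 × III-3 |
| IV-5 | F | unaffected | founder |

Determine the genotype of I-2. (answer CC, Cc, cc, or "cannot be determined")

cannot be determined

I-2's phenotype allows CC or Cc, and no parent or child forces a single allele at both positions; consistent genotype assignments exist with I-2 as CC or Cc.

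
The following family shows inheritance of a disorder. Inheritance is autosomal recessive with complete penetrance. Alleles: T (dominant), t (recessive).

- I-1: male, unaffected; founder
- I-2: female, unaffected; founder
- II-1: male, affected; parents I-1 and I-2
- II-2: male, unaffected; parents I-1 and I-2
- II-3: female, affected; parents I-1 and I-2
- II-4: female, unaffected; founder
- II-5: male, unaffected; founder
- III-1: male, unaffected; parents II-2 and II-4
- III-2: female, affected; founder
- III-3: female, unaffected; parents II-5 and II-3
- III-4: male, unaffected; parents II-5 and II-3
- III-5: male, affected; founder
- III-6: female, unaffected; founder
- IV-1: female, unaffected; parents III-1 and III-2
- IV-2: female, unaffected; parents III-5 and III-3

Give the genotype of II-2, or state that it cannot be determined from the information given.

II-2's phenotype allows TT or Tt, and no parent or child forces a single allele at both positions; consistent genotype assignments exist with II-2 as TT or Tt.

cannot be determined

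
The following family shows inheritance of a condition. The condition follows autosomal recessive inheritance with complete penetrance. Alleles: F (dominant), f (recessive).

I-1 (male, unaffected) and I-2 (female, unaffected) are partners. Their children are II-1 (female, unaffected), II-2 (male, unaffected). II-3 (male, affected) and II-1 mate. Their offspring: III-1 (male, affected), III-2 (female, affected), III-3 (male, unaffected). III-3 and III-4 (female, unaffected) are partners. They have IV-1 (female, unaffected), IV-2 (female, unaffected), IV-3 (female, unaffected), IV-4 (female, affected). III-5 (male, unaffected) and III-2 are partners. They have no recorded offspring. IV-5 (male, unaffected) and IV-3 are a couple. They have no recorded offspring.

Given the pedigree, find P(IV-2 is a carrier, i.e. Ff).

III-3 is unaffected so carries F and received f from II-3 (ff), so III-3 is Ff.
III-4 is unaffected so carries F and passed f to IV-4 (ff), so III-4 is Ff.
Their cross gives offspring ratios 1/4 FF : 1/2 Ff : 1/4 ff. Conditioning on IV-2 being unaffected, P(Ff) = 1/2 / 3/4 = 2/3.

2/3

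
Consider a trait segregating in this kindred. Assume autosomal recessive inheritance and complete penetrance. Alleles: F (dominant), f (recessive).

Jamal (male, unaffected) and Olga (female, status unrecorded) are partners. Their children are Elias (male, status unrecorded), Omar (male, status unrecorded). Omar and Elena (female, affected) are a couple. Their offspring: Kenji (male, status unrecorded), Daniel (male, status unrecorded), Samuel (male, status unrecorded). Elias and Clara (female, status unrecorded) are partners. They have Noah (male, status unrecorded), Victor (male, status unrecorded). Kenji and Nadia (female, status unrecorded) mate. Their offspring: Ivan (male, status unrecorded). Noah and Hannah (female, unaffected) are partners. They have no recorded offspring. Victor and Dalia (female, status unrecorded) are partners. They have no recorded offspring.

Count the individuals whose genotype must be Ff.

0

No individual's genotype is forced to Ff by the pedigree, so the count is 0.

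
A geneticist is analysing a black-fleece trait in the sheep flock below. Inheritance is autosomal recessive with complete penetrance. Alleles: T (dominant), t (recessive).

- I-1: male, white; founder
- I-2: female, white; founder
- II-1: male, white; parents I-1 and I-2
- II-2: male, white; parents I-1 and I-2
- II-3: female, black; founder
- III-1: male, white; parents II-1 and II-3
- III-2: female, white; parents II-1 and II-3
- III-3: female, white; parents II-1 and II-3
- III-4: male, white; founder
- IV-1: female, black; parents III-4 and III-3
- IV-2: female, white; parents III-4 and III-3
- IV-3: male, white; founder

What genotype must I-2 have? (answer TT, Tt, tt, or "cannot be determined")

I-2's phenotype allows TT or Tt, and no parent or child forces a single allele at both positions; consistent genotype assignments exist with I-2 as TT or Tt.

cannot be determined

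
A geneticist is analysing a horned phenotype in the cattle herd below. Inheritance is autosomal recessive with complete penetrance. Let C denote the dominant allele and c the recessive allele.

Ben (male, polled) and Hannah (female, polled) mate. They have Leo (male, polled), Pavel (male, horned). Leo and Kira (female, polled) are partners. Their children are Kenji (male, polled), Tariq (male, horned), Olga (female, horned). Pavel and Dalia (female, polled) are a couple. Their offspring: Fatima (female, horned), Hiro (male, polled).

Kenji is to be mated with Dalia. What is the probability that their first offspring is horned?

1/6

Leo is polled so carries C and passed c to Tariq (cc), so Leo is Cc.
Kira is polled so carries C and passed c to Tariq (cc), so Kira is Cc.
Kenji is a polled offspring of Leo (Cc) × Kira (Cc), whose cross gives 1/4 CC : 1/2 Cc : 1/4 cc; conditioning on being polled, Kenji is CC with probability 1/3, Cc with probability 2/3.
Dalia is polled so carries C and passed c to Fatima (cc), so Dalia is Cc.
Summing over parental genotype combinations, P(offspring is horned) = 2/3·1/4 = 1/6.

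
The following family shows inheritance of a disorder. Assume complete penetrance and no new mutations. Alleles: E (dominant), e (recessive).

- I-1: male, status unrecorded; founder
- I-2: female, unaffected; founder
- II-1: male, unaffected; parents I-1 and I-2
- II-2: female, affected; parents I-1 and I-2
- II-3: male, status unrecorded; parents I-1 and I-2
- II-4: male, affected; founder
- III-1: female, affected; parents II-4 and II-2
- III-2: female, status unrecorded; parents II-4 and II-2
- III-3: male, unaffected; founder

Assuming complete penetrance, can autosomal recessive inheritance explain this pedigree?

Yes

A consistent assignment under autosomal recessive exists: I-1 Ee, I-2 Ee, II-1 EE, II-2 ee, II-3 EE, II-4 ee, III-1 ee, III-2 ee, III-3 EE.
In this assignment every recorded phenotype matches its genotype and every non-founder's genotype is obtainable from its parents' genotypes, so the pedigree is consistent.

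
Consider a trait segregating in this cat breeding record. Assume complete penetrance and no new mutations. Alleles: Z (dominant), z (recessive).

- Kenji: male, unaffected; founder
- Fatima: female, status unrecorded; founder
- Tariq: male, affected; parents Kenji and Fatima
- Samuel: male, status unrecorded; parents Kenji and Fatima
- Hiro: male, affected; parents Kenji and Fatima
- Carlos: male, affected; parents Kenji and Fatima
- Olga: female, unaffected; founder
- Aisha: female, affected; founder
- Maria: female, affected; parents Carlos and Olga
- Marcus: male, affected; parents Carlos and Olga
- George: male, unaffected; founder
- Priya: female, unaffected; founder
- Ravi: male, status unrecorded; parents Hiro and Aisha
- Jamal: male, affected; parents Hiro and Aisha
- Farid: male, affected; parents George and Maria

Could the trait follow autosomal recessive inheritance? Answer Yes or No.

A consistent assignment under autosomal recessive exists: Kenji Zz, Fatima Zz, Tariq zz, Samuel ZZ, Hiro zz, Carlos zz, Olga Zz, Aisha zz, Maria zz, Marcus zz, George Zz, Priya ZZ, Ravi zz, Jamal zz, Farid zz.
In this assignment every recorded phenotype matches its genotype and every non-founder's genotype is obtainable from its parents' genotypes, so the pedigree is consistent.

Yes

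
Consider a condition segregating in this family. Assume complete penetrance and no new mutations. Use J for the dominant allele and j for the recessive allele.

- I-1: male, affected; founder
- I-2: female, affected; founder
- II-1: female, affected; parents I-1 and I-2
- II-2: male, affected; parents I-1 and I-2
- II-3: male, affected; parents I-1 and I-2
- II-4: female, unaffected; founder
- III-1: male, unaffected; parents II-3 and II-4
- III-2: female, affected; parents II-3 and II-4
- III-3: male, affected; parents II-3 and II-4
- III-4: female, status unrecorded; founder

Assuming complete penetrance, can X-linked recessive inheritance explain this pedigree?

A consistent assignment under X-linked recessive exists: I-1 X^j Y, I-2 X^j X^j, II-1 X^j X^j, II-2 X^j Y, II-3 X^j Y, II-4 X^J X^j, III-1 X^J Y, III-2 X^j X^j, III-3 X^j Y, III-4 X^J X^J.
In this assignment every recorded phenotype matches its genotype and every non-founder's genotype is obtainable from its parents' genotypes, so the pedigree is consistent.

Yes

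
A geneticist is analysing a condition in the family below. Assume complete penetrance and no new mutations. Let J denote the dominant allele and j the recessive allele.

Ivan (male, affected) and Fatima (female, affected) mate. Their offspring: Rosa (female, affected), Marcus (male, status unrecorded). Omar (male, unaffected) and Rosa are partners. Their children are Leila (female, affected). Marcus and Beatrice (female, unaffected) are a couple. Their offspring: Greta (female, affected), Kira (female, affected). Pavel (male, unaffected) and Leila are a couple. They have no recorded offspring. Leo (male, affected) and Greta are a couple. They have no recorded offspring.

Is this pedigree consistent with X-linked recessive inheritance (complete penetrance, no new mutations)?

Under X-linked recessive, Leila (affected, female) cannot arise from Omar (unaffected) × Rosa (affected).

No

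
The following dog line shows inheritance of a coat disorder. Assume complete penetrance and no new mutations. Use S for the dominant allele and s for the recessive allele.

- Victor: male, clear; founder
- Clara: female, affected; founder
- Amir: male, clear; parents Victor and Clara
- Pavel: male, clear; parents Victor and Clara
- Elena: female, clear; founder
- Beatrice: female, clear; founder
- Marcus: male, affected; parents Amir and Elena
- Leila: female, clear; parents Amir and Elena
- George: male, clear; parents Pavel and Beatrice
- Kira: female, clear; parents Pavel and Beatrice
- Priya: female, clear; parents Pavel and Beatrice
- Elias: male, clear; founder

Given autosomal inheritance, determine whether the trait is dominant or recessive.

Amir and Elena are both clear yet have an affected child Marcus. Under dominance, an affected child requires at least one affected parent, so the trait cannot be dominant.

recessive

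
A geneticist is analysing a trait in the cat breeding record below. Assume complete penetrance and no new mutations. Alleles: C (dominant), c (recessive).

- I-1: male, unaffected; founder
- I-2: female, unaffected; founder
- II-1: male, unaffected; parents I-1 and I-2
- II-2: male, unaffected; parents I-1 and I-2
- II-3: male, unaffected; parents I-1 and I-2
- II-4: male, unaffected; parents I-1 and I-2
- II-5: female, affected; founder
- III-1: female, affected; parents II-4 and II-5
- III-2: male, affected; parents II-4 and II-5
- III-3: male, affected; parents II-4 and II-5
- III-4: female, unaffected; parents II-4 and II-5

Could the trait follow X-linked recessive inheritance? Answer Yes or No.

Under X-linked recessive, III-1 (affected, female) cannot arise from II-4 (unaffected) × II-5 (affected).

No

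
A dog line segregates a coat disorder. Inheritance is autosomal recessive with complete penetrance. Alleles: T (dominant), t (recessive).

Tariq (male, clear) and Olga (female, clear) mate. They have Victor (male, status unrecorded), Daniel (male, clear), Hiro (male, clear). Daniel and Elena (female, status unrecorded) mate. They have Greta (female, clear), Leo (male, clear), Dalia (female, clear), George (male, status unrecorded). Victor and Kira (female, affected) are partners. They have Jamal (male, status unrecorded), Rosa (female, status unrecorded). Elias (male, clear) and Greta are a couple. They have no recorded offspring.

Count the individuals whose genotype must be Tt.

No individual's genotype is forced to Tt by the pedigree, so the count is 0.

0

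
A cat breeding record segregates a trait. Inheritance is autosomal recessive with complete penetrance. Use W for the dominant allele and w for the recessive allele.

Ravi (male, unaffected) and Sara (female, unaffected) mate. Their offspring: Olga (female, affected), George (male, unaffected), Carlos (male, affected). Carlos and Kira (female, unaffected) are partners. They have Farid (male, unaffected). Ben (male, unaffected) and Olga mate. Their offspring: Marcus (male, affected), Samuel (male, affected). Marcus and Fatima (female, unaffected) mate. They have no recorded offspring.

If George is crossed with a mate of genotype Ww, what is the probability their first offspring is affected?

Ravi is unaffected so carries W and passed w to Olga (ww), so Ravi is Ww.
Sara is unaffected so carries W and passed w to Olga (ww), so Sara is Ww.
George is an unaffected offspring of Ravi (Ww) × Sara (Ww), whose cross gives 1/4 WW : 1/2 Ww : 1/4 ww; conditioning on being unaffected, George is WW with probability 1/3, Ww with probability 2/3.
Summing over parental genotype combinations, P(offspring is affected) = 2/3·1/4 = 1/6.

1/6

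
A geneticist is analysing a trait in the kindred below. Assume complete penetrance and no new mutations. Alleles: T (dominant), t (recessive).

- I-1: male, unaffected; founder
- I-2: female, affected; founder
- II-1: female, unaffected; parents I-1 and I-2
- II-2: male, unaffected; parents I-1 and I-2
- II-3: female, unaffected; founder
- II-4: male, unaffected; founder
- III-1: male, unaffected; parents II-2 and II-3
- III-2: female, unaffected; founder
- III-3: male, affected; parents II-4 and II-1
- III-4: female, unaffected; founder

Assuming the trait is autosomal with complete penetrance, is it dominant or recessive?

II-4 and II-1 are both unaffected yet have an affected child III-3. Under dominance, an affected child requires at least one affected parent, so the trait cannot be dominant.

recessive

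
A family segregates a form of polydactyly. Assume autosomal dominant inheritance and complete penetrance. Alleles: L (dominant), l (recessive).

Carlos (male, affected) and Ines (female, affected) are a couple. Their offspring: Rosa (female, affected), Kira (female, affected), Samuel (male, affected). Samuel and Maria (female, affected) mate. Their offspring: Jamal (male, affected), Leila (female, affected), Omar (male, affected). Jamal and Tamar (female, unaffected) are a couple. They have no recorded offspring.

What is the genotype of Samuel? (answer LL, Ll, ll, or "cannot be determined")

cannot be determined

Samuel's phenotype allows LL or Ll, and no parent or child forces a single allele at both positions; consistent genotype assignments exist with Samuel as LL or Ll.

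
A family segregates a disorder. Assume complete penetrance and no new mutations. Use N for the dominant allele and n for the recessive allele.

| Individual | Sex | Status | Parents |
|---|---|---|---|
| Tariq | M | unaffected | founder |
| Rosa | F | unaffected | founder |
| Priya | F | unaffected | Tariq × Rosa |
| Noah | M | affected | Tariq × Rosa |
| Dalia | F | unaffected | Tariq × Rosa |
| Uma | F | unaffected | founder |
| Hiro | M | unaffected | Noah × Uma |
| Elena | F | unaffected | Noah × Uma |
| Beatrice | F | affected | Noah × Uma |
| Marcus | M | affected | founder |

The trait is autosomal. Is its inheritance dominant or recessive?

Tariq and Rosa are both unaffected yet have an affected child Noah. Under dominance, an affected child requires at least one affected parent, so the trait cannot be dominant.

recessive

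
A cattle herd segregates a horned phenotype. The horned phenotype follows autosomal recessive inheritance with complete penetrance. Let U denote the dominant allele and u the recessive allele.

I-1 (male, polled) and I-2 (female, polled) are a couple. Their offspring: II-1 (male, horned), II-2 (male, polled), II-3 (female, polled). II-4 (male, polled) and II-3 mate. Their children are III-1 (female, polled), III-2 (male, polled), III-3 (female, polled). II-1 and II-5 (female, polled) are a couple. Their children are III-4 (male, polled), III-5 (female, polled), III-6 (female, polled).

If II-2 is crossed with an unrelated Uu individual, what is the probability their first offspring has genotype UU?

I-1 is polled so carries U and passed u to II-1 (uu), so I-1 is Uu.
I-2 is polled so carries U and passed u to II-1 (uu), so I-2 is Uu.
II-2 is a polled offspring of I-1 (Uu) × I-2 (Uu), whose cross gives 1/4 UU : 1/2 Uu : 1/4 uu; conditioning on being polled, II-2 is UU with probability 1/3, Uu with probability 2/3.
Summing over parental genotype combinations, P(offspring has genotype UU) = 1/3·1/2 + 2/3·1/4 = 1/3.

1/3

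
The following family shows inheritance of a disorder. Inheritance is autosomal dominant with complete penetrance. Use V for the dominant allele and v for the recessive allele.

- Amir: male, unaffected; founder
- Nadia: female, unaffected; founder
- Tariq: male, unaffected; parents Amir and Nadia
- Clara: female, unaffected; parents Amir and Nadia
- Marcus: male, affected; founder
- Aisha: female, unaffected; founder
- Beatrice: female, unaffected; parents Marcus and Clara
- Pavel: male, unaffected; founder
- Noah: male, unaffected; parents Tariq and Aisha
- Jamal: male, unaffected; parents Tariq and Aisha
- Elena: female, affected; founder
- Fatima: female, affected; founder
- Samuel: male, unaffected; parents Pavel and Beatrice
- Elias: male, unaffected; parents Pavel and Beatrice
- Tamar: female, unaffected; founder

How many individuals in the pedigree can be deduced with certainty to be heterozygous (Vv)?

1

Obligate heterozygotes: Marcus is affected so carries V and passed v to Beatrice (vv), so Marcus is Vv.
Every other individual is either homozygous by phenotype or has at least one consistent homozygous assignment, so the count is 1.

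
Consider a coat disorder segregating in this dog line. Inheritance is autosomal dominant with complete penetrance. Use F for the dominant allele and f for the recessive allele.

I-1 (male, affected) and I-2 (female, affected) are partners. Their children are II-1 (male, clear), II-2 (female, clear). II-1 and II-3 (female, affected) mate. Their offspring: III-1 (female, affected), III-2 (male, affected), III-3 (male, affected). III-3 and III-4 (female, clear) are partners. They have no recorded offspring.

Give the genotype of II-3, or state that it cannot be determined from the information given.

cannot be determined

II-3's phenotype allows FF or Ff, and no parent or child forces a single allele at both positions; consistent genotype assignments exist with II-3 as FF or Ff.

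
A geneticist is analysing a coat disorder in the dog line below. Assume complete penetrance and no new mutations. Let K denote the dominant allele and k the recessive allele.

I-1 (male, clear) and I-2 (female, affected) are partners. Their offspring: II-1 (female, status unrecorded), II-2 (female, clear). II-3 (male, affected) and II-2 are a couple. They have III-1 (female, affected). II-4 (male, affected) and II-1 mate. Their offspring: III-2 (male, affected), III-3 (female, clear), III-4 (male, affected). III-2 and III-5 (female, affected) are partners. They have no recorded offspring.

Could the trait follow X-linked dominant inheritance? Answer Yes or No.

No

Under X-linked dominant, III-3 (clear, female) cannot arise from II-4 (affected) × II-1 (unrecorded).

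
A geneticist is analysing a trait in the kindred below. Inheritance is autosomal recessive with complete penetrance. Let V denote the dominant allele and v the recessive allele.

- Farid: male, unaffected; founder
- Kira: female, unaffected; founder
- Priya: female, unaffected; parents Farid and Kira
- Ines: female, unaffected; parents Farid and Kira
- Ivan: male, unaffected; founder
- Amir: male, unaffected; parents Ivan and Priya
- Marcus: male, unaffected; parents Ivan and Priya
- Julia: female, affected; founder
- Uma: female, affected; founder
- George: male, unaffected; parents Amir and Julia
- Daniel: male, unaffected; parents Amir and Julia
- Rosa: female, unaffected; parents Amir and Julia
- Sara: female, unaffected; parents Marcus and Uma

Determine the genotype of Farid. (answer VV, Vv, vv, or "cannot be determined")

Farid's phenotype allows VV or Vv, and no parent or child forces a single allele at both positions; consistent genotype assignments exist with Farid as VV or Vv.

cannot be determined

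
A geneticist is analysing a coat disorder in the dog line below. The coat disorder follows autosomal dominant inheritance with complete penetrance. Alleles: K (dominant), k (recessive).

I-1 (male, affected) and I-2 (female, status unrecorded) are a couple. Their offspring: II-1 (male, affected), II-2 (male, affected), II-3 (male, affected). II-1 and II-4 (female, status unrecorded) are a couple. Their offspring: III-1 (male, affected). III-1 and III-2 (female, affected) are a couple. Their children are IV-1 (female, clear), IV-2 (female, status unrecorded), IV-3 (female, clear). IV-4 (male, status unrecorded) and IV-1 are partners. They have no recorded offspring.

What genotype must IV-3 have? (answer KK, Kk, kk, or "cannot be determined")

IV-3 is clear, so IV-3 is kk.

kk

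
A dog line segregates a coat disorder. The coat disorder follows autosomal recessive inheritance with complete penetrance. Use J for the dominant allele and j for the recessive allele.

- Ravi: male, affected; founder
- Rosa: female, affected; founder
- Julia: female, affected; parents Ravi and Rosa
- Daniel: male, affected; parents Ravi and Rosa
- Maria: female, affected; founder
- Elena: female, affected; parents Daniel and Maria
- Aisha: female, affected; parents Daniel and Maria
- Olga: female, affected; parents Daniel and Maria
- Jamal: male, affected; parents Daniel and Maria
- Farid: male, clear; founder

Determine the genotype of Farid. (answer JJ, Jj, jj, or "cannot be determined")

cannot be determined

Farid's phenotype allows JJ or Jj, and no parent or child forces a single allele at both positions; consistent genotype assignments exist with Farid as JJ or Jj.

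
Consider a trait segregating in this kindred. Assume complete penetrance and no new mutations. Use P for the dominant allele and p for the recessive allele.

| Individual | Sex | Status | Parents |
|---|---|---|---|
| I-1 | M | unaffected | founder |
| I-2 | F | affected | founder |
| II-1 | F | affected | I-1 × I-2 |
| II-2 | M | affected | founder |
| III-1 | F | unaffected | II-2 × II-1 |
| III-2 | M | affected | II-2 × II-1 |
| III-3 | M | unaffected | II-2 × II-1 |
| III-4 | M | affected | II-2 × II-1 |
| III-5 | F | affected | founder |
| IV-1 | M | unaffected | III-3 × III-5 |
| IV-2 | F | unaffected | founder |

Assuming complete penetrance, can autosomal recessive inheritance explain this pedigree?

No

Under autosomal recessive, III-1 (unaffected, female) cannot arise from II-2 (affected) × II-1 (affected).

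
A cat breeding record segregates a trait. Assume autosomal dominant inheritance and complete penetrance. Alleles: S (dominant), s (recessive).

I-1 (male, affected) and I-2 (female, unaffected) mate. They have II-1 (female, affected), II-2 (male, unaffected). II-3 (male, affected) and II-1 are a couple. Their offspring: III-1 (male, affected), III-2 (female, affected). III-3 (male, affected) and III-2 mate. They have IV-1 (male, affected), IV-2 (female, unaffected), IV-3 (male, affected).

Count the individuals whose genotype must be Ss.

4

Obligate heterozygotes: I-1 is affected so carries S and passed s to II-2 (ss), so I-1 is Ss; II-1 is affected so carries S and received s from I-2 (ss), so II-1 is Ss; III-2 is affected so carries S and passed s to IV-2 (ss), so III-2 is Ss; III-3 is affected so carries S and passed s to IV-2 (ss), so III-3 is Ss.
Every other individual is either homozygous by phenotype or has at least one consistent homozygous assignment, so the count is 4.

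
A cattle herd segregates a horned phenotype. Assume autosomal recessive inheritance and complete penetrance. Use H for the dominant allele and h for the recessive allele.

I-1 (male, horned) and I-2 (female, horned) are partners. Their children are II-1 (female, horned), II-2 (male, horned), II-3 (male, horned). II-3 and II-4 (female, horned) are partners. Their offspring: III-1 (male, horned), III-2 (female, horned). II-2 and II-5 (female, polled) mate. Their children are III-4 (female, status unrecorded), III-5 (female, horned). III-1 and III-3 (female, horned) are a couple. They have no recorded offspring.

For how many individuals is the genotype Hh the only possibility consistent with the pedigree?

Obligate heterozygotes: II-5 is polled so carries H and passed h to III-5 (hh), so II-5 is Hh.
Every other individual is either homozygous by phenotype or has at least one consistent homozygous assignment, so the count is 1.

1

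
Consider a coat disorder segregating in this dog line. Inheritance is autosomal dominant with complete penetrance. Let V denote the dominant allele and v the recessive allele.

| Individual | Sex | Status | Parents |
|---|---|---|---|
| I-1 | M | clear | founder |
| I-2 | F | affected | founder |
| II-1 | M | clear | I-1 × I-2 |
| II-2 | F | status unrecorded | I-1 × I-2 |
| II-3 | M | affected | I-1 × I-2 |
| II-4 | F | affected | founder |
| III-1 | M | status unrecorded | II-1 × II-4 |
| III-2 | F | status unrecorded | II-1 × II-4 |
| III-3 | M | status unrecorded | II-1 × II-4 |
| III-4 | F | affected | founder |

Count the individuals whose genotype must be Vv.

2

Obligate heterozygotes: I-2 is affected so carries V and passed v to II-1 (vv), so I-2 is Vv; II-3 is affected so carries V and received v from I-1 (vv), so II-3 is Vv.
Every other individual is either homozygous by phenotype or has at least one consistent homozygous assignment, so the count is 2.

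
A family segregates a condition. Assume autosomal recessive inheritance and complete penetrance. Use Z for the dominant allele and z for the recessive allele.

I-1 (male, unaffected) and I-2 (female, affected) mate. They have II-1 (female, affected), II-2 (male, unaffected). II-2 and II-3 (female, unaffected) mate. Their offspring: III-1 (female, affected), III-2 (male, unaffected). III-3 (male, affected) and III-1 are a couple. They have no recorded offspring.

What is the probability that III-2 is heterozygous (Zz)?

II-2 is unaffected so carries Z and received z from I-2 (zz), so II-2 is Zz.
II-3 is unaffected so carries Z and passed z to III-1 (zz), so II-3 is Zz.
Their cross gives offspring ratios 1/4 ZZ : 1/2 Zz : 1/4 zz. Conditioning on III-2 being unaffected, P(Zz) = 1/2 / 3/4 = 2/3.

2/3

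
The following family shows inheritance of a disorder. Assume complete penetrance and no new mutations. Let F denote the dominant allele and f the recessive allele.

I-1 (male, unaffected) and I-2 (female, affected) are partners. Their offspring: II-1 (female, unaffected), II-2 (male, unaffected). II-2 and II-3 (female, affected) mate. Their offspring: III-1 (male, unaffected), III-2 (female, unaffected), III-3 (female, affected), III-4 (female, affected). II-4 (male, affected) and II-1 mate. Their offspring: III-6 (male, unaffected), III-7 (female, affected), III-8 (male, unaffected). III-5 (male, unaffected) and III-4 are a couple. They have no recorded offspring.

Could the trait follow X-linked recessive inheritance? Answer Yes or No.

No

Under X-linked recessive, II-2 (unaffected, male) cannot arise from I-1 (unaffected) × I-2 (affected).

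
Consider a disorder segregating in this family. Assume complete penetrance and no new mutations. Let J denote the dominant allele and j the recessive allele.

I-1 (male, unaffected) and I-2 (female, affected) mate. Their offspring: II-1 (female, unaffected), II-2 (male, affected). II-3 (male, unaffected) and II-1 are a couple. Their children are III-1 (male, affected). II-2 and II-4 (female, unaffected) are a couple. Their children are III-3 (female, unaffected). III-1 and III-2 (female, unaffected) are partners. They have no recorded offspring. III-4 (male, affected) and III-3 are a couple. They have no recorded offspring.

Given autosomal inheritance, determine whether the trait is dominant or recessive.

recessive

II-3 and II-1 are both unaffected yet have an affected child III-1. Under dominance, an affected child requires at least one affected parent, so the trait cannot be dominant.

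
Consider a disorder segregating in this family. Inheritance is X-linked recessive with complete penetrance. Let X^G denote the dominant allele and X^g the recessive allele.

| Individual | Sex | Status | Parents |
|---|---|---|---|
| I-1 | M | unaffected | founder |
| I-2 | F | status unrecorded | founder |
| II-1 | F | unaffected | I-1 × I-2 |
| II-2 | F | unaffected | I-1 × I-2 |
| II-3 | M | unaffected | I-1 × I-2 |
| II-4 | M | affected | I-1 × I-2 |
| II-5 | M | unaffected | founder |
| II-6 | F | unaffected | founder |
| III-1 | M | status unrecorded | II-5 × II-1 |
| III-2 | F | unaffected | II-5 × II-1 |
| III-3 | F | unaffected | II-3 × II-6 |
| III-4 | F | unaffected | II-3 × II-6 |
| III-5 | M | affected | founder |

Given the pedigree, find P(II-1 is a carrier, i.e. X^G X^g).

I-1 is unaffected, so I-1 is X^G Y.
I-2 passed G to II-3 (X^G Y) and passed g to II-4 (X^g Y), so I-2 is X^G X^g.
Their cross gives offspring ratios 1/2 X^G X^G : 1/2 X^G X^g. Conditioning on II-1 being unaffected, P(X^G X^g) = 1/2 / 1 = 1/2 before taking II-1's own offspring into account.
II-5 is unaffected, so II-5 is X^G Y.
II-1's offspring (III-1, III-2) would show their recorded status with the same probability whether II-1 is X^G X^g or X^G X^G, so they carry no information and P(X^G X^g) = 1/2.

1/2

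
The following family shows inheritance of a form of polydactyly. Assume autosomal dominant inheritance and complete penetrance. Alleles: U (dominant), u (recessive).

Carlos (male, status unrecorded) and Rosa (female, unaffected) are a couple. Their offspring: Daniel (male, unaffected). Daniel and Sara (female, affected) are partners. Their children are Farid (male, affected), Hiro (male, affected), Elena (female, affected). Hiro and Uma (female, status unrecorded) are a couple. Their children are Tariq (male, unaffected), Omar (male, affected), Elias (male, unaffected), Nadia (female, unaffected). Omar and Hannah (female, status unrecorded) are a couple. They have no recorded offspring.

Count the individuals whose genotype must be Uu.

3

Obligate heterozygotes: Farid is affected so carries U and received u from Daniel (uu), so Farid is Uu; Hiro is affected so carries U and received u from Daniel (uu), so Hiro is Uu; Elena is affected so carries U and received u from Daniel (uu), so Elena is Uu.
Every other individual is either homozygous by phenotype or has at least one consistent homozygous assignment, so the count is 3.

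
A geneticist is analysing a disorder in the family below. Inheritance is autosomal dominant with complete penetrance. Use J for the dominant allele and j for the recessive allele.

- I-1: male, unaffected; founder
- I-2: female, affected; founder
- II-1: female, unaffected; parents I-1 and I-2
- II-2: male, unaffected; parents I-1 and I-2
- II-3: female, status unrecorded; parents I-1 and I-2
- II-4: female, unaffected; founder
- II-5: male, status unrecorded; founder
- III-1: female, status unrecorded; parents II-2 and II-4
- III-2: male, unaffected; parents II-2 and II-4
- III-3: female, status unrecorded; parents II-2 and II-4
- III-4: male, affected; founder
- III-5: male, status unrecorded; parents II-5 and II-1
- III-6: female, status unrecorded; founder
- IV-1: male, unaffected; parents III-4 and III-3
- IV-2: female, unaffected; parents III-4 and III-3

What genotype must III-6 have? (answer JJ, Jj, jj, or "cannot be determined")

III-6's phenotype is unrecorded, and no parent or child forces a single allele at both positions; consistent genotype assignments exist with III-6 as JJ or Jj or jj.

cannot be determined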